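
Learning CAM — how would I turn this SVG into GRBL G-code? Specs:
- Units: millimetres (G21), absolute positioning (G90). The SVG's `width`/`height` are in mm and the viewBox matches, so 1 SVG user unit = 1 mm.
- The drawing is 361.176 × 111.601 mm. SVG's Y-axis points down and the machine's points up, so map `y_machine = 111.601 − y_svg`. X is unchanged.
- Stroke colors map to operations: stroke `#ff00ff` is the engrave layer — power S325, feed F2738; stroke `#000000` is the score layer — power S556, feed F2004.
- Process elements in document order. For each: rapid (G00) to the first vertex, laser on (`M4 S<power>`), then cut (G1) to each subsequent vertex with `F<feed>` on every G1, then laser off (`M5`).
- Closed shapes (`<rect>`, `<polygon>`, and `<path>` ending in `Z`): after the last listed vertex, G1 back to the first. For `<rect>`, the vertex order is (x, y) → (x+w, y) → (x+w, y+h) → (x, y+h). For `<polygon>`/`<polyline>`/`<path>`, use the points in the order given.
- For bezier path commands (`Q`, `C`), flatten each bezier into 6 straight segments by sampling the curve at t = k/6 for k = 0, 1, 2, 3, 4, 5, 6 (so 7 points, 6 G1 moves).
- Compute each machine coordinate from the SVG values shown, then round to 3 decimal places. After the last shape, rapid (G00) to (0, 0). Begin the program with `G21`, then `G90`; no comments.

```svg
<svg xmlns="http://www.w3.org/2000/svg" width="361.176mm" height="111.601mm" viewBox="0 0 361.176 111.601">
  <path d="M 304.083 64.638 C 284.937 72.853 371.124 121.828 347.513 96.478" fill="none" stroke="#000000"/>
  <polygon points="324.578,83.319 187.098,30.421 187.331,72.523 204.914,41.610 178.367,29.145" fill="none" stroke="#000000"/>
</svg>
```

viewBox `0 0 361.176 111.601` with mm width/height → 1 unit = 1 mm. Flip: y_m = 111.601 − y_svg.

**Shape 1** — `<path>` cubic bezier, stroke `#000000` → score (S556, F2004). Control points (SVG): P0=(304.083,64.638), P1=(284.937,72.853), P2=(371.124,121.828), P3=(347.513,96.478); sampled at t=k/6. Machine vertices: (304.083,46.963) → (302.292,39.992) → (312.080,29.424) → (327.472,18.456) → (342.492,10.286) → (351.165,8.109) → (347.513,15.123). Open path.

**Shape 2** — `<polygon>` closed polygon, stroke `#000000` → score (S556, F2004). Machine vertices: (324.578,28.282) → (187.098,81.180) → (187.331,39.078) → (204.914,69.991) → (178.367,82.456) → (324.578,28.282). Closed: final G1 returns to the first vertex.

G21
G90
G00 X304.083 Y46.963
M4 S556
G1 X302.292 Y39.992 F2004
G1 X312.080 Y29.424 F2004
G1 X327.472 Y18.456 F2004
G1 X342.492 Y10.286 F2004
G1 X351.165 Y8.109 F2004
G1 X347.513 Y15.123 F2004
M5
G00 X324.578 Y28.282
M4 S556
G1 X187.098 Y81.180 F2004
G1 X187.331 Y39.078 F2004
G1 X204.914 Y69.991 F2004
G1 X178.367 Y82.456 F2004
G1 X324.578 Y28.282 F2004
M5
G00 X0.000 Y0.000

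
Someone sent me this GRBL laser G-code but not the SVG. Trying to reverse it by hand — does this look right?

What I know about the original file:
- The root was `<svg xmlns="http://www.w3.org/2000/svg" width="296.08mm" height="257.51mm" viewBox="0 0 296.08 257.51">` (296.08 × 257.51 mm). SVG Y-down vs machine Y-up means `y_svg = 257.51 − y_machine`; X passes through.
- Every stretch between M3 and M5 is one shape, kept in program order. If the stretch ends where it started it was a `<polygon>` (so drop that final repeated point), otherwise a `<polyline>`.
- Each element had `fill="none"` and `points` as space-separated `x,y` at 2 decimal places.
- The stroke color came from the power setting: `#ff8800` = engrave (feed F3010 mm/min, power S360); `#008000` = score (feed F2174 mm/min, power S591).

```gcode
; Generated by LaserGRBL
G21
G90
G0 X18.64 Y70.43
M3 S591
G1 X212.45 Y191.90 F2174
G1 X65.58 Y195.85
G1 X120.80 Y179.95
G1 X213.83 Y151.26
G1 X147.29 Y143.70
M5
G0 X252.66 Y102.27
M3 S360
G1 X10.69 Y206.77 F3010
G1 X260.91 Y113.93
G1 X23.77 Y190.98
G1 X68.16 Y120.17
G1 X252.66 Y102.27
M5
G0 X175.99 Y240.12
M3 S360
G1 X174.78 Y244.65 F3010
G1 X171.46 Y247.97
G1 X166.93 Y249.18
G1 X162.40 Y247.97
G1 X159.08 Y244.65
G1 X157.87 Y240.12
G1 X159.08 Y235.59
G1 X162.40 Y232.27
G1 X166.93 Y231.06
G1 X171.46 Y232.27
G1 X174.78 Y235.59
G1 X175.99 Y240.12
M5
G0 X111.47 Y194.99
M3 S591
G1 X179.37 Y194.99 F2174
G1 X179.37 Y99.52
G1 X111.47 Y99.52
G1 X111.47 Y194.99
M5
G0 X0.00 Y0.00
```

Each laser-on run becomes one SVG element. Flip Y back into SVG space with y_svg = 257.51 − y_machine.

Run 1: the run's S591 means `#008000` (score). The run is open, so emit a `<polyline>` with points (Y-flipped): 18.64,187.08 212.45,65.61 65.58,61.66 120.80,77.56 213.83,106.25 147.29,113.81.

Run 2: the run's S360 means `#ff8800` (engrave). The run returns to its start, so emit a `<polygon>` with points (Y-flipped): 252.66,155.24 10.69,50.74 260.91,143.58 23.77,66.53 68.16,137.34.

Run 3: the run's S360 means `#ff8800` (engrave). The run returns to its start, so emit a `<polygon>` with points (Y-flipped): 175.99,17.39 174.78,12.86 171.46,9.54 166.93,8.33 162.40,9.54 159.08,12.86 157.87,17.39 159.08,21.92 162.40,25.24 166.93,26.45 171.46,25.24 174.78,21.92.

Run 4: the run's S591 means `#008000` (score). The run returns to its start, so emit a `<polygon>` with points (Y-flipped): 111.47,62.52 179.37,62.52 179.37,157.99 111.47,157.99.

<svg xmlns="http://www.w3.org/2000/svg" width="296.08mm" height="257.51mm" viewBox="0 0 296.08 257.51">
  <polyline points="18.64,187.08 212.45,65.61 65.58,61.66 120.80,77.56 213.83,106.25 147.29,113.81" fill="none" stroke="#008000"/>
  <polygon points="252.66,155.24 10.69,50.74 260.91,143.58 23.77,66.53 68.16,137.34" fill="none" stroke="#ff8800"/>
  <polygon points="175.99,17.39 174.78,12.86 171.46,9.54 166.93,8.33 162.40,9.54 159.08,12.86 157.87,17.39 159.08,21.92 162.40,25.24 166.93,26.45 171.46,25.24 174.78,21.92" fill="none" stroke="#ff8800"/>
  <polygon points="111.47,62.52 179.37,62.52 179.37,157.99 111.47,157.99" fill="none" stroke="#008000"/>
</svg>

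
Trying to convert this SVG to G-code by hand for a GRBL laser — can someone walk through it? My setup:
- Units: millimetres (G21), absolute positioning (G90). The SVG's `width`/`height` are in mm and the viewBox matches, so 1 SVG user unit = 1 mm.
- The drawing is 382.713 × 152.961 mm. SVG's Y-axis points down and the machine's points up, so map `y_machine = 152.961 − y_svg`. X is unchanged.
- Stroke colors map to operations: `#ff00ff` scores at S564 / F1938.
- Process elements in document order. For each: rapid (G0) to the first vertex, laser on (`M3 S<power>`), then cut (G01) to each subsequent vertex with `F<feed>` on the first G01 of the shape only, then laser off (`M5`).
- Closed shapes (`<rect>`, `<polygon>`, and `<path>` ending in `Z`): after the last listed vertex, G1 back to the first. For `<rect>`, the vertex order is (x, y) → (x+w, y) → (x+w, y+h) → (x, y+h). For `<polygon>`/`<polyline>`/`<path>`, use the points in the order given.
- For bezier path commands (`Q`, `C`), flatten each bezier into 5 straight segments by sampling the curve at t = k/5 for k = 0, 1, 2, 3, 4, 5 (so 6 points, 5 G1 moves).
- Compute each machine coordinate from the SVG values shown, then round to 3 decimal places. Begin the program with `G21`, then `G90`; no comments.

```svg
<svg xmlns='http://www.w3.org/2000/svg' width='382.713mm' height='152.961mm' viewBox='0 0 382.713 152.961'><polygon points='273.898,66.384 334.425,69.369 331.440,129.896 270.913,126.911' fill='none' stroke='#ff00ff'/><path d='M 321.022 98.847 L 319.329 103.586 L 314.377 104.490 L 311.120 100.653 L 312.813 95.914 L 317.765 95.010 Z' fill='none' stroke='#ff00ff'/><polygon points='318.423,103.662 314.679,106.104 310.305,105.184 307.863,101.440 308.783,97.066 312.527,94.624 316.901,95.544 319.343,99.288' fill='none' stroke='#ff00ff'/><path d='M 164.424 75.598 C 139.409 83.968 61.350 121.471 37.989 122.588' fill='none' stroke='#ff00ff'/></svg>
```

G21
G90
G0 X273.898 Y86.577
M3 S564
G01 X334.425 Y83.592 F1938
G01 X331.440 Y23.065
G01 X270.913 Y26.050
G01 X273.898 Y86.577
M5
G0 X321.022 Y54.114
M3 S564
G01 X319.329 Y49.375 F1938
G01 X314.377 Y48.471
G01 X311.120 Y52.308
G01 X312.813 Y57.047
G01 X317.765 Y57.951
G01 X321.022 Y54.114
M5
G0 X318.423 Y49.299
M3 S564
G01 X314.679 Y46.857 F1938
G01 X310.305 Y47.777
G01 X307.863 Y51.521
G01 X308.783 Y55.895
G01 X312.527 Y58.337
G01 X316.901 Y57.417
G01 X319.343 Y53.673
G01 X318.423 Y49.299
M5
G0 X164.424 Y77.363
M3 S564
G01 X143.912 Y69.369 F1938
G01 X115.840 Y57.528
G01 X85.382 Y44.985
G01 X57.707 Y34.885
G01 X37.989 Y30.373
M5

Since the viewBox matches the mm dimensions, user units are millimetres directly. The only transform is the Y-flip y_m = 152.961 − y_svg.

Shape 1 is a regular polygon drawn with `<polygon>`. Its stroke #ff00ff means score at S564, F1938. After flipping Y the toolpath is (273.898,86.577) → (334.425,83.592) → (331.440,23.065) → (270.913,26.050) → (273.898,86.577), returning to the start.

Shape 2 is a regular polygon drawn with `<path>`. Its stroke #ff00ff means score at S564, F1938. After flipping Y the toolpath is (321.022,54.114) → (319.329,49.375) → (314.377,48.471) → (311.120,52.308) → (312.813,57.047) → (317.765,57.951) → (321.022,54.114), returning to the start.

Shape 3 is a regular polygon drawn with `<polygon>`. Its stroke #ff00ff means score at S564, F1938. After flipping Y the toolpath is (318.423,49.299) → (314.679,46.857) → (310.305,47.777) → (307.863,51.521) → (308.783,55.895) → (312.527,58.337) → (316.901,57.417) → (319.343,53.673) → (318.423,49.299), returning to the start.

Shape 4 is a cubic bezier drawn with `<path>`. Its stroke #ff00ff means score at S564, F1938. After flipping Y the toolpath is (164.424,77.363) → (143.912,69.369) → (115.840,57.528) → (85.382,44.985) → (57.707,34.885) → (37.989,30.373).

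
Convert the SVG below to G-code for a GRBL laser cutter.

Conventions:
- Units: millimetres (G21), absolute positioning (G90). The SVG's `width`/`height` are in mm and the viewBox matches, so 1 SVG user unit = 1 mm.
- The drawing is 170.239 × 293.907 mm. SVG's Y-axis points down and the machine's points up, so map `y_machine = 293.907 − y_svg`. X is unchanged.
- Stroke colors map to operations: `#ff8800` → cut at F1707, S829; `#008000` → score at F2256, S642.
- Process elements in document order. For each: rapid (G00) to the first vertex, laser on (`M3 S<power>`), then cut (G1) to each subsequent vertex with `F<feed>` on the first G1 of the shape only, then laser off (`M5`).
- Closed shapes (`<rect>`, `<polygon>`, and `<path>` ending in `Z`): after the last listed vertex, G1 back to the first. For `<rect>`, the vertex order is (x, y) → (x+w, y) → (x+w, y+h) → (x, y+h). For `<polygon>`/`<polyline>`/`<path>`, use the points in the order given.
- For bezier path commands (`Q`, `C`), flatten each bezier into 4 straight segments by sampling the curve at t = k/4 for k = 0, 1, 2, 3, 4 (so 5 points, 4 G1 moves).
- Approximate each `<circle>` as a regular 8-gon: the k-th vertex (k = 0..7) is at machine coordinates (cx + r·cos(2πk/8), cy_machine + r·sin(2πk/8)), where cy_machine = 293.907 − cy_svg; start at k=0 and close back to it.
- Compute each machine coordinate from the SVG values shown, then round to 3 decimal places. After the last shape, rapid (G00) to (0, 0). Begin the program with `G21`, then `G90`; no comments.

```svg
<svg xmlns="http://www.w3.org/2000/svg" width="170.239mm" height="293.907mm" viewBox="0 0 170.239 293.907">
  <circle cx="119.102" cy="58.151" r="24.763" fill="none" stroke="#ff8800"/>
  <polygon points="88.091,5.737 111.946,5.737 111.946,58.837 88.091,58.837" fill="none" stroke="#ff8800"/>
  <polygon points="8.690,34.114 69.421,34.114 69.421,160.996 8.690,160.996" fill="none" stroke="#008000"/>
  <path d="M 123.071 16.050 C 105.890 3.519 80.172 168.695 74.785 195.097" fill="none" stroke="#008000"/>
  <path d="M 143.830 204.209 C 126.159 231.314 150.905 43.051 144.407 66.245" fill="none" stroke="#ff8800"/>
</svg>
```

G21
G90
G00 X143.865 Y235.756
M3 S829
G1 X136.612 Y253.266 F1707
G1 X119.102 Y260.519
G1 X101.592 Y253.266
G1 X94.339 Y235.756
G1 X101.592 Y218.246
G1 X119.102 Y210.993
G1 X136.612 Y218.246
G1 X143.865 Y235.756
M5
G00 X88.091 Y288.170
M3 S829
G1 X111.946 Y288.170 F1707
G1 X111.946 Y235.070
G1 X88.091 Y235.070
G1 X88.091 Y288.170
M5
G00 X8.690 Y259.793
M3 S642
G1 X69.421 Y259.793 F2256
G1 X69.421 Y132.911
G1 X8.690 Y132.911
G1 X8.690 Y259.793
M5
G00 X123.071 Y277.857
M3 S642
G1 X109.036 Y258.880 F2256
G1 X94.505 Y202.933
G1 X82.186 Y139.687
G1 X74.785 Y98.810
M5
G00 X143.830 Y89.698
M3 S829
G1 X137.379 Y103.082 F1707
G1 X139.929 Y157.213
G1 X144.573 Y212.078
G1 X144.407 Y227.662
M5
G00 X0.000 Y0.000

1 u = 1 mm; y_m = 293.907 − y.

[1] `<circle>` circle, #ff8800→cut S829 F1707: (143.865,235.756) → (136.612,253.266) → (119.102,260.519) → (101.592,253.266) → (94.339,235.756) → (101.592,218.246) → (119.102,210.993) → (136.612,218.246) → (143.865,235.756) (closed)

[2] `<polygon>` rectangle, #ff8800→cut S829 F1707: (88.091,288.170) → (111.946,288.170) → (111.946,235.070) → (88.091,235.070) → (88.091,288.170) (closed)

[3] `<polygon>` rectangle, #008000→score S642 F2256: (8.690,259.793) → (69.421,259.793) → (69.421,132.911) → (8.690,132.911) → (8.690,259.793) (closed)

[4] `<path>` cubic bezier, #008000→score S642 F2256: (123.071,277.857) → (109.036,258.880) → (94.505,202.933) → (82.186,139.687) → (74.785,98.810)

[5] `<path>` cubic bezier, #ff8800→cut S829 F1707: (143.830,89.698) → (137.379,103.082) → (139.929,157.213) → (144.573,212.078) → (144.407,227.662)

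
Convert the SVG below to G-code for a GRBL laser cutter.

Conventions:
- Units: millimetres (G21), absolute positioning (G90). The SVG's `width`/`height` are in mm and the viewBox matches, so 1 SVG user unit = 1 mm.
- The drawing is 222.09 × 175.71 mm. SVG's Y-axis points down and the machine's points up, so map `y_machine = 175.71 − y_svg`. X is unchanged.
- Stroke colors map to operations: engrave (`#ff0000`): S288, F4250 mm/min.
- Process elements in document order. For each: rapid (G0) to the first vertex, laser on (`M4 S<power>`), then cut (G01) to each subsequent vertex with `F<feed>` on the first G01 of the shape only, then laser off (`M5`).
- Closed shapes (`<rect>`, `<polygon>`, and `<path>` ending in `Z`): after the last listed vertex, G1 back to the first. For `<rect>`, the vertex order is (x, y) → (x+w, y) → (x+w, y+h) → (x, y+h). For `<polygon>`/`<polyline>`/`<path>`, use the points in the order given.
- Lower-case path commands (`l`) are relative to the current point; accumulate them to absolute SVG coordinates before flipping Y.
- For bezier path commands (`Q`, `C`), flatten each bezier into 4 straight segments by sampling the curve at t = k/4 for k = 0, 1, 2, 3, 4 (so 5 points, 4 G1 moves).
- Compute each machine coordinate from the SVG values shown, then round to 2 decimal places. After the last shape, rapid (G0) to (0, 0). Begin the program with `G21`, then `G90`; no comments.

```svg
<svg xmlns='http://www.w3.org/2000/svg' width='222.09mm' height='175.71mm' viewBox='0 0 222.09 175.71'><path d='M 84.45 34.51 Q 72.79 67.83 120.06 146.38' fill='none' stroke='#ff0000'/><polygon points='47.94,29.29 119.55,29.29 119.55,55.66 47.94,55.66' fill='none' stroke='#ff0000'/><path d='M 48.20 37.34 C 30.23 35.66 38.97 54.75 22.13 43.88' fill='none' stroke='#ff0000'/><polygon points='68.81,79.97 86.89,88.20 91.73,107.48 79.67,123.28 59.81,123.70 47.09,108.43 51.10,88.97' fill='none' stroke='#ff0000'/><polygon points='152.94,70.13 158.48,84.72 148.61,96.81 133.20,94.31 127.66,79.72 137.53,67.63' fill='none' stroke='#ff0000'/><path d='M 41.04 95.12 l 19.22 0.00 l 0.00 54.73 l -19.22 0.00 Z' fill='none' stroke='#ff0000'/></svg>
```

viewBox `0 0 222.09 175.71` with mm width/height → 1 unit = 1 mm. Flip: y_m = 175.71 − y_svg.

**Shape 1** — `<path>` quadratic bezier, stroke `#ff0000` → engrave (S288, F4250). Control points (SVG): P0=(84.45,34.51), P1=(72.79,67.83), P2=(120.06,146.38); sampled at t=k/4. Machine vertices: (84.45,141.20) → (82.30,121.71) → (87.52,96.57) → (100.11,65.78) → (120.06,29.33). Open path.

**Shape 2** — `<polygon>` rectangle, stroke `#ff0000` → engrave (S288, F4250). Machine vertices: (47.94,146.42) → (119.55,146.42) → (119.55,120.05) → (47.94,120.05) → (47.94,146.42). Closed: final G1 returns to the first vertex.

**Shape 3** — `<path>` cubic bezier, stroke `#ff0000` → engrave (S288, F4250). Control points (SVG): P0=(48.20,37.34), P1=(30.23,35.66), P2=(38.97,54.75), P3=(22.13,43.88); sampled at t=k/4. Machine vertices: (48.20,138.37) → (38.91,136.53) → (34.74,131.65) → (30.78,128.50) → (22.13,131.83). Open path.

**Shape 4** — `<polygon>` regular polygon, stroke `#ff0000` → engrave (S288, F4250). Machine vertices: (68.81,95.74) → (86.89,87.51) → (91.73,68.23) → (79.67,52.43) → (59.81,52.01) → (47.09,67.28) → (51.10,86.74) → (68.81,95.74). Closed: final G1 returns to the first vertex.

**Shape 5** — `<polygon>` regular polygon, stroke `#ff0000` → engrave (S288, F4250). Machine vertices: (152.94,105.58) → (158.48,90.99) → (148.61,78.90) → (133.20,81.40) → (127.66,95.99) → (137.53,108.08) → (152.94,105.58). Closed: final G1 returns to the first vertex.

**Shape 6** — `<path>` rectangle, stroke `#ff0000` → engrave (S288, F4250). Machine vertices: (41.04,80.59) → (60.26,80.59) → (60.26,25.86) → (41.04,25.86) → (41.04,80.59). Closed: final G1 returns to the first vertex.

G21
G90
G0 X84.45 Y141.20
M4 S288
G01 X82.30 Y121.71 F4250
G01 X87.52 Y96.57
G01 X100.11 Y65.78
G01 X120.06 Y29.33
M5
G0 X47.94 Y146.42
M4 S288
G01 X119.55 Y146.42 F4250
G01 X119.55 Y120.05
G01 X47.94 Y120.05
G01 X47.94 Y146.42
M5
G0 X48.20 Y138.37
M4 S288
G01 X38.91 Y136.53 F4250
G01 X34.74 Y131.65
G01 X30.78 Y128.50
G01 X22.13 Y131.83
M5
G0 X68.81 Y95.74
M4 S288
G01 X86.89 Y87.51 F4250
G01 X91.73 Y68.23
G01 X79.67 Y52.43
G01 X59.81 Y52.01
G01 X47.09 Y67.28
G01 X51.10 Y86.74
G01 X68.81 Y95.74
M5
G0 X152.94 Y105.58
M4 S288
G01 X158.48 Y90.99 F4250
G01 X148.61 Y78.90
G01 X133.20 Y81.40
G01 X127.66 Y95.99
G01 X137.53 Y108.08
G01 X152.94 Y105.58
M5
G0 X41.04 Y80.59
M4 S288
G01 X60.26 Y80.59 F4250
G01 X60.26 Y25.86
G01 X41.04 Y25.86
G01 X41.04 Y80.59
M5
G0 X0.00 Y0.00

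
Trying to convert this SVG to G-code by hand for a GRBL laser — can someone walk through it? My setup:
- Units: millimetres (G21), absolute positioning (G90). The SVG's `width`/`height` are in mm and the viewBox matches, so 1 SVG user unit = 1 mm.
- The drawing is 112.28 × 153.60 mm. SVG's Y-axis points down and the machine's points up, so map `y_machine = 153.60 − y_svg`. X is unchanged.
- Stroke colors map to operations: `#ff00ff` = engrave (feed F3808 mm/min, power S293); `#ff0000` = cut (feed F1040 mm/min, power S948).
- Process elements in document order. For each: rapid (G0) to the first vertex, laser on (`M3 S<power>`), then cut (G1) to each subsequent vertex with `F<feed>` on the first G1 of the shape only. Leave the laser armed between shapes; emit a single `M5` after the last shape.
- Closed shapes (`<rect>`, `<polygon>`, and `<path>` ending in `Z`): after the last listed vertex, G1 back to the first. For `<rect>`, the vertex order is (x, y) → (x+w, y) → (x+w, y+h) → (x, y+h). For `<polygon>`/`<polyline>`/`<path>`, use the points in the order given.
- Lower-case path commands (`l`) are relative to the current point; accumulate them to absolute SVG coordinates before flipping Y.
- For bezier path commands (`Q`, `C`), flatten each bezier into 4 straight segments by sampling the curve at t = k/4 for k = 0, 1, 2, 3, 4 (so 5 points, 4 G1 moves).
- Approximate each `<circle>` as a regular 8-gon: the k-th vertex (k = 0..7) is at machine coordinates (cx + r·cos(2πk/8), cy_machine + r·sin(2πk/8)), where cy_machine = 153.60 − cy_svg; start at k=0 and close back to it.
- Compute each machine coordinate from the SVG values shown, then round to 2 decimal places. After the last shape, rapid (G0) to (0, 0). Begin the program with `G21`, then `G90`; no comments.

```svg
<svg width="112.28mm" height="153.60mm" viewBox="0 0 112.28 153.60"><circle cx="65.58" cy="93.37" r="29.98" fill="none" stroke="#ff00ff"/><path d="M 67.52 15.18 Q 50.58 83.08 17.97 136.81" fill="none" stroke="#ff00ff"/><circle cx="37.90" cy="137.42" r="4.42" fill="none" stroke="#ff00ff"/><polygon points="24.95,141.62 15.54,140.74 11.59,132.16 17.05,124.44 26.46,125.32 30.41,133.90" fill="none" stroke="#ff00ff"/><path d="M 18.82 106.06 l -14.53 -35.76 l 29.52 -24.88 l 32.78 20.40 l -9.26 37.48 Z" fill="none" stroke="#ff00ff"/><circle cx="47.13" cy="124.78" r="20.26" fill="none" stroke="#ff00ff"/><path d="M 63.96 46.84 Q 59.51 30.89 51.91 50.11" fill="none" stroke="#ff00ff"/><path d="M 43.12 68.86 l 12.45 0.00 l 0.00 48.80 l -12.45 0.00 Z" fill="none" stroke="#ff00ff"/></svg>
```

1 u = 1 mm; y_m = 153.60 − y.

[1] `<circle>` circle, #ff00ff→engrave S293 F3808: (95.56,60.23) → (86.78,81.43) → (65.58,90.21) → (44.38,81.43) → (35.60,60.23) → (44.38,39.03) → (65.58,30.25) → (86.78,39.03) → (95.56,60.23) (closed)

[2] `<path>` quadratic bezier, #ff00ff→engrave S293 F3808: (67.52,138.42) → (58.07,105.36) → (46.66,74.06) → (33.30,44.54) → (17.97,16.79)

[3] `<circle>` circle, #ff00ff→engrave S293 F3808: (42.32,16.18) → (41.03,19.31) → (37.90,20.60) → (34.77,19.31) → (33.48,16.18) → (34.77,13.05) → (37.90,11.76) → (41.03,13.05) → (42.32,16.18) (closed)

[4] `<polygon>` regular polygon, #ff00ff→engrave S293 F3808: (24.95,11.98) → (15.54,12.86) → (11.59,21.44) → (17.05,29.16) → (26.46,28.28) → (30.41,19.70) → (24.95,11.98) (closed)

[5] `<path>` regular polygon, #ff00ff→engrave S293 F3808: (18.82,47.54) → (4.29,83.30) → (33.81,108.18) → (66.59,87.78) → (57.33,50.30) → (18.82,47.54) (closed)

[6] `<circle>` circle, #ff00ff→engrave S293 F3808: (67.39,28.82) → (61.46,43.15) → (47.13,49.08) → (32.80,43.15) → (26.87,28.82) → (32.80,14.49) → (47.13,8.56) → (61.46,14.49) → (67.39,28.82) (closed)

[7] `<path>` quadratic bezier, #ff00ff→engrave S293 F3808: (63.96,106.76) → (61.54,112.54) → (58.72,113.92) → (55.51,110.90) → (51.91,103.49)

[8] `<path>` rectangle, #ff00ff→engrave S293 F3808: (43.12,84.74) → (55.57,84.74) → (55.57,35.94) → (43.12,35.94) → (43.12,84.74) (closed)

G21
G90
G0 X95.56 Y60.23
M3 S293
G1 X86.78 Y81.43 F3808
G1 X65.58 Y90.21
G1 X44.38 Y81.43
G1 X35.60 Y60.23
G1 X44.38 Y39.03
G1 X65.58 Y30.25
G1 X86.78 Y39.03
G1 X95.56 Y60.23
G0 X67.52 Y138.42
M3 S293
G1 X58.07 Y105.36 F3808
G1 X46.66 Y74.06
G1 X33.30 Y44.54
G1 X17.97 Y16.79
G0 X42.32 Y16.18
M3 S293
G1 X41.03 Y19.31 F3808
G1 X37.90 Y20.60
G1 X34.77 Y19.31
G1 X33.48 Y16.18
G1 X34.77 Y13.05
G1 X37.90 Y11.76
G1 X41.03 Y13.05
G1 X42.32 Y16.18
G0 X24.95 Y11.98
M3 S293
G1 X15.54 Y12.86 F3808
G1 X11.59 Y21.44
G1 X17.05 Y29.16
G1 X26.46 Y28.28
G1 X30.41 Y19.70
G1 X24.95 Y11.98
G0 X18.82 Y47.54
M3 S293
G1 X4.29 Y83.30 F3808
G1 X33.81 Y108.18
G1 X66.59 Y87.78
G1 X57.33 Y50.30
G1 X18.82 Y47.54
G0 X67.39 Y28.82
M3 S293
G1 X61.46 Y43.15 F3808
G1 X47.13 Y49.08
G1 X32.80 Y43.15
G1 X26.87 Y28.82
G1 X32.80 Y14.49
G1 X47.13 Y8.56
G1 X61.46 Y14.49
G1 X67.39 Y28.82
G0 X63.96 Y106.76
M3 S293
G1 X61.54 Y112.54 F3808
G1 X58.72 Y113.92
G1 X55.51 Y110.90
G1 X51.91 Y103.49
G0 X43.12 Y84.74
M3 S293
G1 X55.57 Y84.74 F3808
G1 X55.57 Y35.94
G1 X43.12 Y35.94
G1 X43.12 Y84.74
M5
G0 X0.00 Y0.00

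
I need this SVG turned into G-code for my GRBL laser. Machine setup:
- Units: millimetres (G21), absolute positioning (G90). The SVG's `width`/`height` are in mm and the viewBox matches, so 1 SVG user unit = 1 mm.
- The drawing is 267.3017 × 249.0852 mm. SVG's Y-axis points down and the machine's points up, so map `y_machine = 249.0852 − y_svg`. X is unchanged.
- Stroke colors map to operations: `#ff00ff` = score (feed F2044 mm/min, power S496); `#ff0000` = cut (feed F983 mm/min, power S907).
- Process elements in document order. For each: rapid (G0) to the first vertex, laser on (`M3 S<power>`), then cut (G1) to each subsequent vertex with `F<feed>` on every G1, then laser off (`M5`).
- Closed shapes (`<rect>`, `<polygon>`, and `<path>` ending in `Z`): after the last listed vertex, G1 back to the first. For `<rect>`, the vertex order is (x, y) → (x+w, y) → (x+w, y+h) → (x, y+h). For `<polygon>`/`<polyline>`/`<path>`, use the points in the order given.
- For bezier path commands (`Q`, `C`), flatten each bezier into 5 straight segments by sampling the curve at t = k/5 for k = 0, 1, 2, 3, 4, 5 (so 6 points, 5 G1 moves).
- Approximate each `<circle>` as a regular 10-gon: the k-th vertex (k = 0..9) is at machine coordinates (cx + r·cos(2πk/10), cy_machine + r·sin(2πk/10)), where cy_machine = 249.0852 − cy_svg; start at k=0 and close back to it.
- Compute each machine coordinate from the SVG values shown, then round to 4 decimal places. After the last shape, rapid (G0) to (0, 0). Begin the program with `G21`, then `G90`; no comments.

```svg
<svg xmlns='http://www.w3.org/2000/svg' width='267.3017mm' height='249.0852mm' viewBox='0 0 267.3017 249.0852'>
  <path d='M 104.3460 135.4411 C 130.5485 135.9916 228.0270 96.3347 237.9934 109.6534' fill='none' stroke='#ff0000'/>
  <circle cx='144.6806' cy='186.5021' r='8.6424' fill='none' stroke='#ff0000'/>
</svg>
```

viewBox `0 0 267.3017 249.0852` with mm width/height → 1 unit = 1 mm. Flip: y_m = 249.0852 − y_svg.

**Shape 1** — `<path>` cubic bezier, stroke `#ff0000` → cut (S907, F983). Control points (SVG): P0=(104.3460,135.4411), P1=(130.5485,135.9916), P2=(228.0270,96.3347), P3=(237.9934,109.6534); sampled at t=k/5. Machine vertices: (104.3460,113.6441) → (127.3503,117.3932) → (159.8390,126.3193) → (194.1904,135.9497) → (222.7824,141.8114) → (237.9934,139.4318). Open path.

**Shape 2** — `<circle>` circle, stroke `#ff0000` → cut (S907, F983). Machine vertices: (153.3230,62.5831) → (151.6724,67.6630) → (147.3512,70.8025) → (142.0100,70.8025) → (137.6888,67.6630) → (136.0382,62.5831) → (137.6888,57.5032) → (142.0100,54.3637) → (147.3512,54.3637) → (151.6724,57.5032) → (153.3230,62.5831). Closed: final G1 returns to the first vertex.

G21
G90
G0 X104.3460 Y113.6441
M3 S907
G1 X127.3503 Y117.3932 F983
G1 X159.8390 Y126.3193 F983
G1 X194.1904 Y135.9497 F983
G1 X222.7824 Y141.8114 F983
G1 X237.9934 Y139.4318 F983
M5
G0 X153.3230 Y62.5831
M3 S907
G1 X151.6724 Y67.6630 F983
G1 X147.3512 Y70.8025 F983
G1 X142.0100 Y70.8025 F983
G1 X137.6888 Y67.6630 F983
G1 X136.0382 Y62.5831 F983
G1 X137.6888 Y57.5032 F983
G1 X142.0100 Y54.3637 F983
G1 X147.3512 Y54.3637 F983
G1 X151.6724 Y57.5032 F983
G1 X153.3230 Y62.5831 F983
M5
G0 X0.0000 Y0.0000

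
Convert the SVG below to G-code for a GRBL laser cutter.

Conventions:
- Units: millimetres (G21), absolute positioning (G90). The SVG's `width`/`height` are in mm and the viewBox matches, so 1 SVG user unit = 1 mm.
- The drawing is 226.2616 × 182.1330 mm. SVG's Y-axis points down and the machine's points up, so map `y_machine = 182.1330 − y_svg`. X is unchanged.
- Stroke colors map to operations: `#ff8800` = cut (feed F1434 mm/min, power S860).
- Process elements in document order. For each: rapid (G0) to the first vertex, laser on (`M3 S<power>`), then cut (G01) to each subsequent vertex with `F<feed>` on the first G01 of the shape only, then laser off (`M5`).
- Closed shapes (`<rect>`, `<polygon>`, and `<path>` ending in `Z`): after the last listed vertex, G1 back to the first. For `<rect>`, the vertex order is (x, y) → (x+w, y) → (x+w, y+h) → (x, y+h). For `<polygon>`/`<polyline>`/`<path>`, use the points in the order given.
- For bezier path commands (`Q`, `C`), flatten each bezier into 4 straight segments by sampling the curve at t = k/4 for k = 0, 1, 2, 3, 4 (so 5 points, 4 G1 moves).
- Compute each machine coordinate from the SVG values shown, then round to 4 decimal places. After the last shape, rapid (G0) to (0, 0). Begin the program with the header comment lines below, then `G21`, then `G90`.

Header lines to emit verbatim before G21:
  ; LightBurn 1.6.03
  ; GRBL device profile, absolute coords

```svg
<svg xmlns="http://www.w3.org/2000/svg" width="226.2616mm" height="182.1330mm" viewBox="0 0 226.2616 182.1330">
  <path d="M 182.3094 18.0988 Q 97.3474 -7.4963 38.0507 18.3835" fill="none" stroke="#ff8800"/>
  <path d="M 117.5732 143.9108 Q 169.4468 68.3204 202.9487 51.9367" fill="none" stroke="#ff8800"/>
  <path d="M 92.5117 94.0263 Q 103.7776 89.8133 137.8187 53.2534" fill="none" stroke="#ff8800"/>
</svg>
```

; LightBurn 1.6.03
; GRBL device profile, absolute coords
G21
G90
G0 X182.3094 Y164.0342
M3 S860
G01 X141.4325 Y173.6146 F1434
G01 X103.7637 Y176.7606
G01 X69.3031 Y173.4722
G01 X38.0507 Y163.7495
M5
G0 X117.5732 Y38.2222
M3 S860
G01 X142.3618 Y72.3170 F1434
G01 X164.8539 Y99.0109
G01 X185.0495 Y118.3040
G01 X202.9487 Y130.1963
M5
G0 X92.5117 Y88.1067
M3 S860
G01 X99.5681 Y92.2349 F1434
G01 X109.4714 Y100.4064
G01 X122.2216 Y112.6213
G01 X137.8187 Y128.8796
M5
G0 X0.0000 Y0.0000

viewBox `0 0 226.2616 182.1330` with mm width/height → 1 unit = 1 mm. Flip: y_m = 182.1330 − y_svg.

**Shape 1** — `<path>` quadratic bezier, stroke `#ff8800` → cut (S860, F1434). Control points (SVG): P0=(182.3094,18.0988), P1=(97.3474,-7.4963), P2=(38.0507,18.3835); sampled at t=k/4. Machine vertices: (182.3094,164.0342) → (141.4325,173.6146) → (103.7637,176.7606) → (69.3031,173.4722) → (38.0507,163.7495). Open path.

**Shape 2** — `<path>` quadratic bezier, stroke `#ff8800` → cut (S860, F1434). Control points (SVG): P0=(117.5732,143.9108), P1=(169.4468,68.3204), P2=(202.9487,51.9367); sampled at t=k/4. Machine vertices: (117.5732,38.2222) → (142.3618,72.3170) → (164.8539,99.0109) → (185.0495,118.3040) → (202.9487,130.1963). Open path.

**Shape 3** — `<path>` quadratic bezier, stroke `#ff8800` → cut (S860, F1434). Control points (SVG): P0=(92.5117,94.0263), P1=(103.7776,89.8133), P2=(137.8187,53.2534); sampled at t=k/4. Machine vertices: (92.5117,88.1067) → (99.5681,92.2349) → (109.4714,100.4064) → (122.2216,112.6213) → (137.8187,128.8796). Open path.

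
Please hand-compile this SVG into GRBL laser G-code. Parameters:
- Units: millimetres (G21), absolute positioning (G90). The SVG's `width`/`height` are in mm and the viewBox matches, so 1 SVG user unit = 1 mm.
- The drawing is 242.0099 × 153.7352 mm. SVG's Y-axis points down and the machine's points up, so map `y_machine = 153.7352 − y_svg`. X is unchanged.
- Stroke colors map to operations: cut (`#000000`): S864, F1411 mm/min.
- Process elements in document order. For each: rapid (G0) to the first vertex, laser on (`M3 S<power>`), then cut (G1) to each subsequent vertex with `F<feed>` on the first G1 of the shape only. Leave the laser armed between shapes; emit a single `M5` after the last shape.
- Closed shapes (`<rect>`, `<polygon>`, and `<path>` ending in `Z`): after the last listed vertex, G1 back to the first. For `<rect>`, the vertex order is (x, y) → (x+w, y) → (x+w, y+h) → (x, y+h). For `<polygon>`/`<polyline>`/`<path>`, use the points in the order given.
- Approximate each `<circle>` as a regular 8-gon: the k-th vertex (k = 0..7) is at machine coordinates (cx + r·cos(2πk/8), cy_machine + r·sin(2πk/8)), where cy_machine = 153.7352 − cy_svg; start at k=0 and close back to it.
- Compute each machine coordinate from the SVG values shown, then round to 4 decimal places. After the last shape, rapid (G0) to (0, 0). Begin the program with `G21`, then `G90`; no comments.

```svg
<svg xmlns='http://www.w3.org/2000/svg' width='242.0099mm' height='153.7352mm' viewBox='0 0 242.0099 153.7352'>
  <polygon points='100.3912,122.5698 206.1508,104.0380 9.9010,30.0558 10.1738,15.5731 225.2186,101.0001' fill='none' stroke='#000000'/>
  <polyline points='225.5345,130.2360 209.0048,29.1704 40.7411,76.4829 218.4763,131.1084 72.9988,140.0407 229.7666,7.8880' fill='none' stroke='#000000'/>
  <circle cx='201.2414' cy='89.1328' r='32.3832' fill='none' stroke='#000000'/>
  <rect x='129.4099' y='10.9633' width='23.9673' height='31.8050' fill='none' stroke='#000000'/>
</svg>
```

Since the viewBox matches the mm dimensions, user units are millimetres directly. The only transform is the Y-flip y_m = 153.7352 − y_svg.

Shape 1 is a closed polygon drawn with `<polygon>`. Its stroke #000000 means cut at S864, F1411. After flipping Y the toolpath is (100.3912,31.1654) → (206.1508,49.6972) → (9.9010,123.6794) → (10.1738,138.1621) → (225.2186,52.7351) → (100.3912,31.1654), returning to the start.

Shape 2 is a open polyline drawn with `<polyline>`. Its stroke #000000 means cut at S864, F1411. After flipping Y the toolpath is (225.5345,23.4992) → (209.0048,124.5648) → (40.7411,77.2523) → (218.4763,22.6268) → (72.9988,13.6945) → (229.7666,145.8472).

Shape 3 is a circle drawn with `<circle>`. Its stroke #000000 means cut at S864, F1411. After flipping Y the toolpath is (233.6246,64.6024) → (224.1398,87.5008) → (201.2414,96.9856) → (178.3430,87.5008) → (168.8582,64.6024) → (178.3430,41.7040) → (201.2414,32.2192) → (224.1398,41.7040) → (233.6246,64.6024), returning to the start.

Shape 4 is a rectangle drawn with `<rect>`. Its stroke #000000 means cut at S864, F1411. After flipping Y the toolpath is (129.4099,142.7719) → (153.3772,142.7719) → (153.3772,110.9669) → (129.4099,110.9669) → (129.4099,142.7719), returning to the start.

G21
G90
G0 X100.3912 Y31.1654
M3 S864
G1 X206.1508 Y49.6972 F1411
G1 X9.9010 Y123.6794
G1 X10.1738 Y138.1621
G1 X225.2186 Y52.7351
G1 X100.3912 Y31.1654
G0 X225.5345 Y23.4992
M3 S864
G1 X209.0048 Y124.5648 F1411
G1 X40.7411 Y77.2523
G1 X218.4763 Y22.6268
G1 X72.9988 Y13.6945
G1 X229.7666 Y145.8472
G0 X233.6246 Y64.6024
M3 S864
G1 X224.1398 Y87.5008 F1411
G1 X201.2414 Y96.9856
G1 X178.3430 Y87.5008
G1 X168.8582 Y64.6024
G1 X178.3430 Y41.7040
G1 X201.2414 Y32.2192
G1 X224.1398 Y41.7040
G1 X233.6246 Y64.6024
G0 X129.4099 Y142.7719
M3 S864
G1 X153.3772 Y142.7719 F1411
G1 X153.3772 Y110.9669
G1 X129.4099 Y110.9669
G1 X129.4099 Y142.7719
M5
G0 X0.0000 Y0.0000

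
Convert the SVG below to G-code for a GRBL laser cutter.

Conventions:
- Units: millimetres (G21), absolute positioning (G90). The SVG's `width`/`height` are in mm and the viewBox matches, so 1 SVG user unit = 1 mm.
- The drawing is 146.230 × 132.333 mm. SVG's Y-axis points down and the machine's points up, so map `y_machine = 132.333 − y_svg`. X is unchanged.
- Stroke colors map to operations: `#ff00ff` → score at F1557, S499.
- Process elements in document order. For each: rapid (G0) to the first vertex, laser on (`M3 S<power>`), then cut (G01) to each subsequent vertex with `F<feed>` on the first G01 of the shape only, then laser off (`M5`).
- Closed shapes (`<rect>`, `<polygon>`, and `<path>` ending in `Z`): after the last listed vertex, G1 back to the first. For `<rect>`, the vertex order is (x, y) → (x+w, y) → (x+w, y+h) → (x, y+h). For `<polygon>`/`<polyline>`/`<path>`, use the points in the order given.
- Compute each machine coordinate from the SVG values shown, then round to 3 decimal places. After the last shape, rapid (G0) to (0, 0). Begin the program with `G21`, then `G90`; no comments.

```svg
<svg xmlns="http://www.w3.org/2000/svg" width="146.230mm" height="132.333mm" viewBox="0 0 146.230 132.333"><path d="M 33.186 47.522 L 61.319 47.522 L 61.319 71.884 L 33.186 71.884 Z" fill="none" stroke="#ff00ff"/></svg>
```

G21
G90
G0 X33.186 Y84.811
M3 S499
G01 X61.319 Y84.811 F1557
G01 X61.319 Y60.449
G01 X33.186 Y60.449
G01 X33.186 Y84.811
M5
G0 X0.000 Y0.000

viewBox `0 0 146.230 132.333` with mm width/height → 1 unit = 1 mm. Flip: y_m = 132.333 − y_svg.

**Shape 1** — `<path>` rectangle, stroke `#ff00ff` → score (S499, F1557). Machine vertices: (33.186,84.811) → (61.319,84.811) → (61.319,60.449) → (33.186,60.449) → (33.186,84.811). Closed: final G1 returns to the first vertex.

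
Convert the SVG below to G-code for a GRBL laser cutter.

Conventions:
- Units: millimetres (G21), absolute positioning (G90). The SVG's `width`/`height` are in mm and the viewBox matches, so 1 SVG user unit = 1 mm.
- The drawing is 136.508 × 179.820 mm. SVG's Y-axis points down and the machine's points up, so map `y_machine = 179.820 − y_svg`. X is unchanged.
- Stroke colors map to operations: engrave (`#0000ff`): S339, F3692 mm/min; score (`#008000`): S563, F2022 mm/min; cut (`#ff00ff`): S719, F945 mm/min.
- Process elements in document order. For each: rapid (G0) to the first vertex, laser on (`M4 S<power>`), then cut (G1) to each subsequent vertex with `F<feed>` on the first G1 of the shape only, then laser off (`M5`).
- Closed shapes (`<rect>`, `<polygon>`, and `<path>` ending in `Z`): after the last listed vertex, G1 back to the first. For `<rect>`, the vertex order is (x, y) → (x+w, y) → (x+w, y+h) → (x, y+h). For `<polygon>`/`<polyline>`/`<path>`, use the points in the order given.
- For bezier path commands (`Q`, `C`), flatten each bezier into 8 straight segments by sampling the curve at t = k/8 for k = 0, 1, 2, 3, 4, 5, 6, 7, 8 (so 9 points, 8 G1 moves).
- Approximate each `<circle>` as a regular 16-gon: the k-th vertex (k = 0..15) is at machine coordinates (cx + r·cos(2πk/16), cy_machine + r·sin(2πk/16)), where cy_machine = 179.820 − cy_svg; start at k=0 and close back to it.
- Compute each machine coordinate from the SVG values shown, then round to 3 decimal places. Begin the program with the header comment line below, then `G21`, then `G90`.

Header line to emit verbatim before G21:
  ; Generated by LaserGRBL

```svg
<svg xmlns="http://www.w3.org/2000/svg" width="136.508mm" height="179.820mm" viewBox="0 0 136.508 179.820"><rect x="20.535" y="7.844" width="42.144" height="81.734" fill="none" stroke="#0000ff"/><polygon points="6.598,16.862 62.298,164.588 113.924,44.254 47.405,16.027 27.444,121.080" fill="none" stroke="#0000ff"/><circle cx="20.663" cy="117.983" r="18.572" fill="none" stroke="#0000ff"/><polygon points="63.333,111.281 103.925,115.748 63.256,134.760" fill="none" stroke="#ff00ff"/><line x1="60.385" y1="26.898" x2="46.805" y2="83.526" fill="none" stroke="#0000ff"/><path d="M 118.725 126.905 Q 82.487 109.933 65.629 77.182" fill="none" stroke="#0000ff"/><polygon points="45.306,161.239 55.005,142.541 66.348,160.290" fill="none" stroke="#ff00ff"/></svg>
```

; Generated by LaserGRBL
G21
G90
G0 X20.535 Y171.976
M4 S339
G1 X62.679 Y171.976 F3692
G1 X62.679 Y90.242
G1 X20.535 Y90.242
G1 X20.535 Y171.976
M5
G0 X6.598 Y162.958
M4 S339
G1 X62.298 Y15.232 F3692
G1 X113.924 Y135.566
G1 X47.405 Y163.793
G1 X27.444 Y58.740
G1 X6.598 Y162.958
M5
G0 X39.235 Y61.837
M4 S339
G1 X37.821 Y68.944 F3692
G1 X33.795 Y74.969
G1 X27.770 Y78.995
G1 X20.663 Y80.409
G1 X13.556 Y78.995
G1 X7.531 Y74.969
G1 X3.505 Y68.944
G1 X2.091 Y61.837
G1 X3.505 Y54.730
G1 X7.531 Y48.705
G1 X13.556 Y44.679
G1 X20.663 Y43.265
G1 X27.770 Y44.679
G1 X33.795 Y48.705
G1 X37.821 Y54.730
G1 X39.235 Y61.837
M5
G0 X63.333 Y68.539
M4 S719
G1 X103.925 Y64.072 F945
G1 X63.256 Y45.060
G1 X63.333 Y68.539
M5
G0 X60.385 Y152.922
M4 S339
G1 X46.805 Y96.294 F3692
M5
G0 X118.725 Y52.915
M4 S339
G1 X109.968 Y57.405 F3692
G1 X101.817 Y62.387
G1 X94.272 Y67.863
G1 X87.332 Y73.832
G1 X80.998 Y80.294
G1 X75.269 Y87.249
G1 X70.146 Y94.697
G1 X65.629 Y102.638
M5
G0 X45.306 Y18.581
M4 S719
G1 X55.005 Y37.279 F945
G1 X66.348 Y19.530
G1 X45.306 Y18.581
M5

Since the viewBox matches the mm dimensions, user units are millimetres directly. The only transform is the Y-flip y_m = 179.820 − y_svg.

Shape 1 is a rectangle drawn with `<rect>`. Its stroke #0000ff means engrave at S339, F3692. After flipping Y the toolpath is (20.535,171.976) → (62.679,171.976) → (62.679,90.242) → (20.535,90.242) → (20.535,171.976), returning to the start.

Shape 2 is a closed polygon drawn with `<polygon>`. Its stroke #0000ff means engrave at S339, F3692. After flipping Y the toolpath is (6.598,162.958) → (62.298,15.232) → (113.924,135.566) → (47.405,163.793) → (27.444,58.740) → (6.598,162.958), returning to the start.

Shape 3 is a circle drawn with `<circle>`. Its stroke #0000ff means engrave at S339, F3692. After flipping Y the toolpath is (39.235,61.837) → (37.821,68.944) → (33.795,74.969) → (27.770,78.995) → (20.663,80.409) → (13.556,78.995) → (7.531,74.969) → (3.505,68.944) → (2.091,61.837) → (3.505,54.730) → (7.531,48.705) → (13.556,44.679) → (20.663,43.265) → (27.770,44.679) → (33.795,48.705) → (37.821,54.730) → (39.235,61.837), returning to the start.

Shape 4 is a closed polygon drawn with `<polygon>`. Its stroke #ff00ff means cut at S719, F945. After flipping Y the toolpath is (63.333,68.539) → (103.925,64.072) → (63.256,45.060) → (63.333,68.539), returning to the start.

Shape 5 is a line segment drawn with `<line>`. Its stroke #0000ff means engrave at S339, F3692. After flipping Y the toolpath is (60.385,152.922) → (46.805,96.294).

Shape 6 is a quadratic bezier drawn with `<path>`. Its stroke #0000ff means engrave at S339, F3692. After flipping Y the toolpath is (118.725,52.915) → (109.968,57.405) → (101.817,62.387) → (94.272,67.863) → (87.332,73.832) → (80.998,80.294) → (75.269,87.249) → (70.146,94.697) → (65.629,102.638).

Shape 7 is a regular polygon drawn with `<polygon>`. Its stroke #ff00ff means cut at S719, F945. After flipping Y the toolpath is (45.306,18.581) → (55.005,37.279) → (66.348,19.530) → (45.306,18.581), returning to the start.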